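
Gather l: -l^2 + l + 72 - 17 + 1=-l^2 + l + 56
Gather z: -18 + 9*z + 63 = 9*z + 45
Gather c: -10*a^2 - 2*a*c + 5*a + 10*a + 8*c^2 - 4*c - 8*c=-10*a^2 + 15*a + 8*c^2 + c*(-2*a - 12)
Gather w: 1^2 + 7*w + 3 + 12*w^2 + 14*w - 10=12*w^2 + 21*w - 6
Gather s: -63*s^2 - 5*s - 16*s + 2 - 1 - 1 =-63*s^2 - 21*s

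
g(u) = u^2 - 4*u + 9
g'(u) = 2*u - 4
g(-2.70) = 27.09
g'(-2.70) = -9.40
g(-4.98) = 53.72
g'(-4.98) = -13.96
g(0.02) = 8.92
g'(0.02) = -3.96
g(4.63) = 11.92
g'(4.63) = 5.26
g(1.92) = 5.01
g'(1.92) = -0.16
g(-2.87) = 28.72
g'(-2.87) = -9.74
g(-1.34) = 16.16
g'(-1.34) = -6.68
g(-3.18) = 31.83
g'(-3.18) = -10.36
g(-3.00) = 30.00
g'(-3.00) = -10.00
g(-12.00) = 201.00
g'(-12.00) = -28.00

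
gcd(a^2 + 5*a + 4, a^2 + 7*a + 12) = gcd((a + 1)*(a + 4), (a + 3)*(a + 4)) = a + 4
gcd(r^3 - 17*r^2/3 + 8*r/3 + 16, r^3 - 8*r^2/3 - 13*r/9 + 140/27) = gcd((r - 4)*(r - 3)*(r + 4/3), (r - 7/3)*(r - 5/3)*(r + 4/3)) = r + 4/3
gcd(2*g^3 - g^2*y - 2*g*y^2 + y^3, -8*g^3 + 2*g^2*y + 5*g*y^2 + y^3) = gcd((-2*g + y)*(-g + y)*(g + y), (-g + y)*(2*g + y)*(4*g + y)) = -g + y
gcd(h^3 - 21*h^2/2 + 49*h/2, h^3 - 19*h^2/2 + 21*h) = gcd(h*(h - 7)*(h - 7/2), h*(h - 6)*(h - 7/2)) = h^2 - 7*h/2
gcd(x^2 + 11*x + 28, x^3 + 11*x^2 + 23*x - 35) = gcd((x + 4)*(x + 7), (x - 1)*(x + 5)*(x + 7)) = x + 7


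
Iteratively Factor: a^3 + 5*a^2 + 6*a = (a)*(a^2 + 5*a + 6) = a*(a + 3)*(a + 2)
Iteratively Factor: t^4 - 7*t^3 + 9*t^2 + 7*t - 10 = (t - 5)*(t^3 - 2*t^2 - t + 2) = (t - 5)*(t + 1)*(t^2 - 3*t + 2) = (t - 5)*(t - 2)*(t + 1)*(t - 1)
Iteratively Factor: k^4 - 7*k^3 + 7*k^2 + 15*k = (k - 5)*(k^3 - 2*k^2 - 3*k) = (k - 5)*(k + 1)*(k^2 - 3*k) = (k - 5)*(k - 3)*(k + 1)*(k)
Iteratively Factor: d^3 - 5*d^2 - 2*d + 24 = (d - 3)*(d^2 - 2*d - 8) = (d - 4)*(d - 3)*(d + 2)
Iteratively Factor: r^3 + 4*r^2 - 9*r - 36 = (r + 3)*(r^2 + r - 12) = (r + 3)*(r + 4)*(r - 3)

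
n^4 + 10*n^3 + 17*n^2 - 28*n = n*(n - 1)*(n + 4)*(n + 7)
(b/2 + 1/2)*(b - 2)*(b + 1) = b^3/2 - 3*b/2 - 1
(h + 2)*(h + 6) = h^2 + 8*h + 12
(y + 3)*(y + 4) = y^2 + 7*y + 12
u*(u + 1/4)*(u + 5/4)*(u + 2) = u^4 + 7*u^3/2 + 53*u^2/16 + 5*u/8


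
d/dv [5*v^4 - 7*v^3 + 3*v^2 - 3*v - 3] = 20*v^3 - 21*v^2 + 6*v - 3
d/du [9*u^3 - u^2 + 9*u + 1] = 27*u^2 - 2*u + 9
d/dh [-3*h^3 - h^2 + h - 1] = -9*h^2 - 2*h + 1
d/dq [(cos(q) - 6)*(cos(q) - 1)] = (7 - 2*cos(q))*sin(q)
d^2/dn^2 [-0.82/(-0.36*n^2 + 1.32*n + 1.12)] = (0.212544*n^2 - 0.779328*n - 0.82*(0.72*n - 1.32)*(1.44*n - 2.64) - 0.661248)/(-0.36*n^2 + 1.32*n + 1.12)^3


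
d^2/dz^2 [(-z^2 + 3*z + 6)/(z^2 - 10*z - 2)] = 2*(-7*z^3 + 12*z^2 - 162*z + 548)/(z^6 - 30*z^5 + 294*z^4 - 880*z^3 - 588*z^2 - 120*z - 8)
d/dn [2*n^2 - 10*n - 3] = 4*n - 10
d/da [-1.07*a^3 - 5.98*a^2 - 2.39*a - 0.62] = -3.21*a^2 - 11.96*a - 2.39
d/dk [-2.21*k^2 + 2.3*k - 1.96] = 2.3 - 4.42*k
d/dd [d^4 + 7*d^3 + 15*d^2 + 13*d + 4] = 4*d^3 + 21*d^2 + 30*d + 13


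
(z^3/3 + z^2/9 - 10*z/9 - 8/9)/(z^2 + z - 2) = (3*z^3 + z^2 - 10*z - 8)/(9*(z^2 + z - 2))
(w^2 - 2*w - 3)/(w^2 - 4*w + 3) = (w + 1)/(w - 1)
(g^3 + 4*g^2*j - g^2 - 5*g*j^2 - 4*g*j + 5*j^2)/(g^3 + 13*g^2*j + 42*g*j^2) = (g^3 + 4*g^2*j - g^2 - 5*g*j^2 - 4*g*j + 5*j^2)/(g*(g^2 + 13*g*j + 42*j^2))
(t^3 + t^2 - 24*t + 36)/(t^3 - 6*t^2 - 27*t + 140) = (t^3 + t^2 - 24*t + 36)/(t^3 - 6*t^2 - 27*t + 140)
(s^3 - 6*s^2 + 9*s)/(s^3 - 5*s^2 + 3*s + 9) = s/(s + 1)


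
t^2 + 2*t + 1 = (t + 1)^2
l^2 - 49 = (l - 7)*(l + 7)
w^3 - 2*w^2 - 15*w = w*(w - 5)*(w + 3)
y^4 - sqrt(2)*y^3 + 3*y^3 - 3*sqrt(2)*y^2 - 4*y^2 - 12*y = y*(y + 3)*(y - 2*sqrt(2))*(y + sqrt(2))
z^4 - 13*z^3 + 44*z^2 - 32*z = z*(z - 8)*(z - 4)*(z - 1)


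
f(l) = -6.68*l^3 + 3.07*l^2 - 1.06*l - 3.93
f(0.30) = -4.15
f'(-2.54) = -145.95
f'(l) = -20.04*l^2 + 6.14*l - 1.06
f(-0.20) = -3.54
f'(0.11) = -0.63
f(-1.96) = 60.24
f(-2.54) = 128.03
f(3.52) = -260.97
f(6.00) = -1342.65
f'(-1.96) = -90.08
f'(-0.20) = -3.09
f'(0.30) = -1.02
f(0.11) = -4.02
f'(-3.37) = -249.34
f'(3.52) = -227.75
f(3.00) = -159.84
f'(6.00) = -685.66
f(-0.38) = -2.72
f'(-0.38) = -6.29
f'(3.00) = -163.00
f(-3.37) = 290.17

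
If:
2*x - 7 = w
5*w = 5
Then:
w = 1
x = 4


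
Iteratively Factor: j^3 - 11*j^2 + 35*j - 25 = (j - 1)*(j^2 - 10*j + 25) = (j - 5)*(j - 1)*(j - 5)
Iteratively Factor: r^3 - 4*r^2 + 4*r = (r - 2)*(r^2 - 2*r) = r*(r - 2)*(r - 2)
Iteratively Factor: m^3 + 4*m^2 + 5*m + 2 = (m + 2)*(m^2 + 2*m + 1) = (m + 1)*(m + 2)*(m + 1)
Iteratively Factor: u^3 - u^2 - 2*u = (u - 2)*(u^2 + u) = (u - 2)*(u + 1)*(u)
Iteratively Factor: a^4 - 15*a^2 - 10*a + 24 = (a + 2)*(a^3 - 2*a^2 - 11*a + 12) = (a + 2)*(a + 3)*(a^2 - 5*a + 4) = (a - 1)*(a + 2)*(a + 3)*(a - 4)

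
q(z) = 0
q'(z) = 0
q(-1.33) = 0.00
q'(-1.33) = 0.00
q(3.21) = 0.00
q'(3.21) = 0.00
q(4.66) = 0.00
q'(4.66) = 0.00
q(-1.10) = 0.00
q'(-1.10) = 0.00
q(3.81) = 0.00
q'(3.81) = 0.00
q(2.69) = 0.00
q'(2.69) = 0.00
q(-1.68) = 0.00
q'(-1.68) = 0.00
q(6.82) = 0.00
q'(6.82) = 0.00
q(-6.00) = 0.00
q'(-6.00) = 0.00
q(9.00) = 0.00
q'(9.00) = 0.00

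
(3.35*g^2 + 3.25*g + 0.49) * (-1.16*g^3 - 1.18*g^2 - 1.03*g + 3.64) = -3.886*g^5 - 7.723*g^4 - 7.8539*g^3 + 8.2683*g^2 + 11.3253*g + 1.7836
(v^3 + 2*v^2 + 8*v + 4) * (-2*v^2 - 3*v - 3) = -2*v^5 - 7*v^4 - 25*v^3 - 38*v^2 - 36*v - 12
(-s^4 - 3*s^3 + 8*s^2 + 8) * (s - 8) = -s^5 + 5*s^4 + 32*s^3 - 64*s^2 + 8*s - 64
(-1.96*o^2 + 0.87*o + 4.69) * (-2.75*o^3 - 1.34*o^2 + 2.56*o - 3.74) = 5.39*o^5 + 0.2339*o^4 - 19.0809*o^3 + 3.273*o^2 + 8.7526*o - 17.5406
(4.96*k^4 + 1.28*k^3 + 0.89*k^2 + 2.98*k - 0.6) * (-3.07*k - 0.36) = -15.2272*k^5 - 5.7152*k^4 - 3.1931*k^3 - 9.469*k^2 + 0.7692*k + 0.216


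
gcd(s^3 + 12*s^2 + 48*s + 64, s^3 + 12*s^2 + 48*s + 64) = s^3 + 12*s^2 + 48*s + 64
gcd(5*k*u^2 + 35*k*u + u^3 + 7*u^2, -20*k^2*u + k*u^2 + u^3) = 5*k*u + u^2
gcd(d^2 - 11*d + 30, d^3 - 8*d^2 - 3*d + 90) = d^2 - 11*d + 30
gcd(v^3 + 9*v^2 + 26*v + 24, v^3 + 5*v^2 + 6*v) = v^2 + 5*v + 6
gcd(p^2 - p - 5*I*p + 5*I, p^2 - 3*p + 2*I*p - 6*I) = 1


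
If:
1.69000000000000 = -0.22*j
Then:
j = -7.68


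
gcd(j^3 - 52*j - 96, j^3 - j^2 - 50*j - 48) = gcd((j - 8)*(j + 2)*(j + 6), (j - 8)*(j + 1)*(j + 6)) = j^2 - 2*j - 48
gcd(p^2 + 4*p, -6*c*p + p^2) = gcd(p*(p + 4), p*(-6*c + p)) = p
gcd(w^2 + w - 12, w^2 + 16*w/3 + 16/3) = w + 4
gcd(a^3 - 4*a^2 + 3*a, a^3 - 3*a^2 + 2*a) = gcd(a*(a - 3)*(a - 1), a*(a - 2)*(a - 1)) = a^2 - a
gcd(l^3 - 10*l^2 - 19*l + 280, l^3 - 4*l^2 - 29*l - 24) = l - 8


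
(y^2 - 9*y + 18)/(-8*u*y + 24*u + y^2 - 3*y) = (y - 6)/(-8*u + y)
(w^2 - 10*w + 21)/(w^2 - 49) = (w - 3)/(w + 7)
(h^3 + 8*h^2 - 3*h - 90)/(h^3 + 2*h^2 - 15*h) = (h + 6)/h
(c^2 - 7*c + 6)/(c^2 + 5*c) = (c^2 - 7*c + 6)/(c*(c + 5))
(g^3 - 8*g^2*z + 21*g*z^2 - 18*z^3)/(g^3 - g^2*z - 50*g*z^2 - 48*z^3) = (-g^3 + 8*g^2*z - 21*g*z^2 + 18*z^3)/(-g^3 + g^2*z + 50*g*z^2 + 48*z^3)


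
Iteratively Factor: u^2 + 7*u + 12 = (u + 3)*(u + 4)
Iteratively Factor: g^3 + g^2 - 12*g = (g)*(g^2 + g - 12) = g*(g + 4)*(g - 3)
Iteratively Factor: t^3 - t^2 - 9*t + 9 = (t - 3)*(t^2 + 2*t - 3) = (t - 3)*(t - 1)*(t + 3)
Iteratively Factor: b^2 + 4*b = (b + 4)*(b)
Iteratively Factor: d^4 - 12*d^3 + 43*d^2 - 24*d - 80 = (d + 1)*(d^3 - 13*d^2 + 56*d - 80) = (d - 5)*(d + 1)*(d^2 - 8*d + 16) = (d - 5)*(d - 4)*(d + 1)*(d - 4)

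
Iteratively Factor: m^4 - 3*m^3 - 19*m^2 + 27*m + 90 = (m - 3)*(m^3 - 19*m - 30) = (m - 3)*(m + 2)*(m^2 - 2*m - 15) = (m - 3)*(m + 2)*(m + 3)*(m - 5)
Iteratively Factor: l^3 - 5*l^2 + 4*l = (l)*(l^2 - 5*l + 4) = l*(l - 4)*(l - 1)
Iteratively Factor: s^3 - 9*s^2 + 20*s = (s - 4)*(s^2 - 5*s) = s*(s - 4)*(s - 5)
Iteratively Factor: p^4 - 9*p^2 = (p)*(p^3 - 9*p) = p*(p + 3)*(p^2 - 3*p) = p^2*(p + 3)*(p - 3)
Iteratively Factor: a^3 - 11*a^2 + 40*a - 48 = (a - 4)*(a^2 - 7*a + 12) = (a - 4)^2*(a - 3)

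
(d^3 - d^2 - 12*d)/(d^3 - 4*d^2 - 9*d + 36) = d/(d - 3)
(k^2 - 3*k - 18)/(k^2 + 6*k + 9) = (k - 6)/(k + 3)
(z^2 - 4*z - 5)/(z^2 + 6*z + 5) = (z - 5)/(z + 5)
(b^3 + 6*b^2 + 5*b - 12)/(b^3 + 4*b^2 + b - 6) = (b + 4)/(b + 2)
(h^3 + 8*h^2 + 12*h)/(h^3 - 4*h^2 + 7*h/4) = 4*(h^2 + 8*h + 12)/(4*h^2 - 16*h + 7)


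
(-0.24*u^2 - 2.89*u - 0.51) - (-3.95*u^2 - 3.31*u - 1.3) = 3.71*u^2 + 0.42*u + 0.79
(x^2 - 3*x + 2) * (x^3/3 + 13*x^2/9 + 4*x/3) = x^5/3 + 4*x^4/9 - 7*x^3/3 - 10*x^2/9 + 8*x/3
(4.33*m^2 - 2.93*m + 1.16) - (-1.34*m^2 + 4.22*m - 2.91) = 5.67*m^2 - 7.15*m + 4.07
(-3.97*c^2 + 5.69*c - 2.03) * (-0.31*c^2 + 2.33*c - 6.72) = 1.2307*c^4 - 11.014*c^3 + 40.5654*c^2 - 42.9667*c + 13.6416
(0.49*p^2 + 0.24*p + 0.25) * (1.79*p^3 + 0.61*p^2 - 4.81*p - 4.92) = 0.8771*p^5 + 0.7285*p^4 - 1.763*p^3 - 3.4127*p^2 - 2.3833*p - 1.23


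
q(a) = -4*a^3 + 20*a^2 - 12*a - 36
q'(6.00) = -204.00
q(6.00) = -252.00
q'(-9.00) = -1344.00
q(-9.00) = 4608.00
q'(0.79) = 12.11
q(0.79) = -34.97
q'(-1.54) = -102.06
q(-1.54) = 44.52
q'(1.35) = 20.13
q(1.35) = -25.59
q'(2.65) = 9.73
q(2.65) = -1.79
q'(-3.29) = -273.49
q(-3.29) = 362.41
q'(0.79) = 12.11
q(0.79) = -34.97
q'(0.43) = 2.98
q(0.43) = -37.78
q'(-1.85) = -127.07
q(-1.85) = 79.98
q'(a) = -12*a^2 + 40*a - 12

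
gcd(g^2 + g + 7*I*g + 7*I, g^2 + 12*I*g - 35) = g + 7*I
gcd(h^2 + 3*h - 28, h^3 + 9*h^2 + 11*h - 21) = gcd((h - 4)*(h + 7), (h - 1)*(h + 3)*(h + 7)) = h + 7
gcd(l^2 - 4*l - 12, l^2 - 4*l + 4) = 1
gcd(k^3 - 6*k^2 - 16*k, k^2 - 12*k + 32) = k - 8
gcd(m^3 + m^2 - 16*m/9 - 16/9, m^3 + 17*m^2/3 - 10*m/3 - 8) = m^2 - m/3 - 4/3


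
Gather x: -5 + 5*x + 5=5*x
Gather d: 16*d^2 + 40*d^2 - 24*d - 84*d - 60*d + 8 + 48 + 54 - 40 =56*d^2 - 168*d + 70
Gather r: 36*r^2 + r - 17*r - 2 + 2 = 36*r^2 - 16*r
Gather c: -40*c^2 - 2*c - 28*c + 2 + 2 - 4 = -40*c^2 - 30*c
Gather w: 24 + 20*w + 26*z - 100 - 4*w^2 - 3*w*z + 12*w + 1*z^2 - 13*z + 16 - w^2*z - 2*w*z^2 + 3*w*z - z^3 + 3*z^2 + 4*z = w^2*(-z - 4) + w*(32 - 2*z^2) - z^3 + 4*z^2 + 17*z - 60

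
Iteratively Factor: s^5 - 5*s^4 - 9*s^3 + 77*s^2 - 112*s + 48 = (s - 1)*(s^4 - 4*s^3 - 13*s^2 + 64*s - 48) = (s - 1)*(s + 4)*(s^3 - 8*s^2 + 19*s - 12) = (s - 3)*(s - 1)*(s + 4)*(s^2 - 5*s + 4) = (s - 4)*(s - 3)*(s - 1)*(s + 4)*(s - 1)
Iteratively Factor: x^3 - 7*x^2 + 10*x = (x - 2)*(x^2 - 5*x) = (x - 5)*(x - 2)*(x)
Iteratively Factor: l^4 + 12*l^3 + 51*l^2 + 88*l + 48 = (l + 4)*(l^3 + 8*l^2 + 19*l + 12) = (l + 1)*(l + 4)*(l^2 + 7*l + 12) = (l + 1)*(l + 4)^2*(l + 3)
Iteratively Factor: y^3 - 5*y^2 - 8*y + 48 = (y + 3)*(y^2 - 8*y + 16) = (y - 4)*(y + 3)*(y - 4)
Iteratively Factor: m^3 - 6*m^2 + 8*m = (m)*(m^2 - 6*m + 8) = m*(m - 2)*(m - 4)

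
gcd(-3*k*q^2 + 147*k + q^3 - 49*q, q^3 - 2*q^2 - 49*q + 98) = q^2 - 49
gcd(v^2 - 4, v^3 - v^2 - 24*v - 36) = v + 2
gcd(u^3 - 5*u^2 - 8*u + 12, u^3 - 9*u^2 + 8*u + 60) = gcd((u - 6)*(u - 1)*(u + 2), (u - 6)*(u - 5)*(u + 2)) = u^2 - 4*u - 12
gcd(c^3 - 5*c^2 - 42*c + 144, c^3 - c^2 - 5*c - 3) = c - 3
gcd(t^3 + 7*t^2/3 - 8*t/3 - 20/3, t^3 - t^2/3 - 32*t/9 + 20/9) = t^2 + t/3 - 10/3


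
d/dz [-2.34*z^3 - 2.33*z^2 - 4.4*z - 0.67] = -7.02*z^2 - 4.66*z - 4.4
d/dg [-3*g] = -3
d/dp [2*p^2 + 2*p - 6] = 4*p + 2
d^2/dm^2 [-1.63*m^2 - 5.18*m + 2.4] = -3.26000000000000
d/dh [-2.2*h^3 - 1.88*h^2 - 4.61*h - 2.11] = -6.6*h^2 - 3.76*h - 4.61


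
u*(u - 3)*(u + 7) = u^3 + 4*u^2 - 21*u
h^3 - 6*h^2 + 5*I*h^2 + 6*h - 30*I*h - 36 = (h - 6)*(h - I)*(h + 6*I)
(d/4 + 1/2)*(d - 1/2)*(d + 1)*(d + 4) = d^4/4 + 13*d^3/8 + 21*d^2/8 + d/4 - 1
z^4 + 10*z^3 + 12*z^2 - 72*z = z*(z - 2)*(z + 6)^2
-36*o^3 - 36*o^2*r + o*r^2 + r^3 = (-6*o + r)*(o + r)*(6*o + r)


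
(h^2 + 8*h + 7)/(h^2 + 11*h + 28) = (h + 1)/(h + 4)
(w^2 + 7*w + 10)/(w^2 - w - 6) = (w + 5)/(w - 3)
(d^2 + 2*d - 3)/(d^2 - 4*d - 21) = (d - 1)/(d - 7)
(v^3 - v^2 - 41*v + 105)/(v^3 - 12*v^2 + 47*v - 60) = (v + 7)/(v - 4)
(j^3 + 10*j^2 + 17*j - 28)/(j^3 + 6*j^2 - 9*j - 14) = (j^2 + 3*j - 4)/(j^2 - j - 2)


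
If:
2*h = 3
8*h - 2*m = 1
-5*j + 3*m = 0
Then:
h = 3/2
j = 33/10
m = 11/2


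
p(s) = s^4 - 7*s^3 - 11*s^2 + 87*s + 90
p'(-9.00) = -4332.00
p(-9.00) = 10080.00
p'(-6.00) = -1401.00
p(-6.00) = 1980.00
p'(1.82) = 1.51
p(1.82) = 180.68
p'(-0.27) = 91.33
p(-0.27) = 65.85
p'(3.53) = -76.39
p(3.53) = 107.41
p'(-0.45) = 92.28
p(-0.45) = 49.30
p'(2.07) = -13.04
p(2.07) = 179.23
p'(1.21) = 36.72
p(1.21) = 168.91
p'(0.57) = 68.38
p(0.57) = 134.83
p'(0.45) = 73.21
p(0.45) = 126.33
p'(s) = 4*s^3 - 21*s^2 - 22*s + 87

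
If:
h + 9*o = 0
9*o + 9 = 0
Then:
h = 9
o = -1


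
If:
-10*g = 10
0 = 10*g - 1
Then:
No Solution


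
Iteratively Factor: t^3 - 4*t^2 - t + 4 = (t - 1)*(t^2 - 3*t - 4) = (t - 1)*(t + 1)*(t - 4)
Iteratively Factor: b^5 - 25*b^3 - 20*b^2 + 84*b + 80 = (b + 2)*(b^4 - 2*b^3 - 21*b^2 + 22*b + 40) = (b + 1)*(b + 2)*(b^3 - 3*b^2 - 18*b + 40) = (b - 5)*(b + 1)*(b + 2)*(b^2 + 2*b - 8) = (b - 5)*(b + 1)*(b + 2)*(b + 4)*(b - 2)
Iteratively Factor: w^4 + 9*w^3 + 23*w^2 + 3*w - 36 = (w + 4)*(w^3 + 5*w^2 + 3*w - 9) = (w + 3)*(w + 4)*(w^2 + 2*w - 3) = (w - 1)*(w + 3)*(w + 4)*(w + 3)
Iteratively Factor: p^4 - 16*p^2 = (p - 4)*(p^3 + 4*p^2) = p*(p - 4)*(p^2 + 4*p) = p^2*(p - 4)*(p + 4)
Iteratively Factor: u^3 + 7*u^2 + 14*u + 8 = (u + 1)*(u^2 + 6*u + 8) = (u + 1)*(u + 2)*(u + 4)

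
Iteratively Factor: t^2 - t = (t)*(t - 1)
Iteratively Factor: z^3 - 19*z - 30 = (z - 5)*(z^2 + 5*z + 6) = (z - 5)*(z + 3)*(z + 2)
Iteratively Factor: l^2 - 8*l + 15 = (l - 5)*(l - 3)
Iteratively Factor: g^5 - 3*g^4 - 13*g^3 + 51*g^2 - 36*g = (g)*(g^4 - 3*g^3 - 13*g^2 + 51*g - 36) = g*(g - 3)*(g^3 - 13*g + 12) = g*(g - 3)*(g - 1)*(g^2 + g - 12) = g*(g - 3)^2*(g - 1)*(g + 4)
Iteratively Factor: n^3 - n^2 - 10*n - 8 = (n + 2)*(n^2 - 3*n - 4) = (n + 1)*(n + 2)*(n - 4)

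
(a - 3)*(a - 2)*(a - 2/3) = a^3 - 17*a^2/3 + 28*a/3 - 4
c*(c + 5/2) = c^2 + 5*c/2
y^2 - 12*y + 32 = (y - 8)*(y - 4)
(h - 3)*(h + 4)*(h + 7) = h^3 + 8*h^2 - 5*h - 84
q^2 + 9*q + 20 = (q + 4)*(q + 5)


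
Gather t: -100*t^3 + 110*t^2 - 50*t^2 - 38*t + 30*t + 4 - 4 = -100*t^3 + 60*t^2 - 8*t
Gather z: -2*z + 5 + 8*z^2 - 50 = 8*z^2 - 2*z - 45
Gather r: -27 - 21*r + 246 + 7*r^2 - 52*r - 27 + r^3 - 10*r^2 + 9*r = r^3 - 3*r^2 - 64*r + 192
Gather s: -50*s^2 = -50*s^2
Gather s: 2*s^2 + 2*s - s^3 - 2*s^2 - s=-s^3 + s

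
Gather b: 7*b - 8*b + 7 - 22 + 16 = 1 - b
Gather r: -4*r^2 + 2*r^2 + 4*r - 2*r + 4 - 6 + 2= -2*r^2 + 2*r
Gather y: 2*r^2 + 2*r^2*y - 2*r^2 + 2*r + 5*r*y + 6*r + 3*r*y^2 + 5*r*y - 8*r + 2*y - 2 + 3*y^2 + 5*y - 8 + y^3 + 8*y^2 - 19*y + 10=y^3 + y^2*(3*r + 11) + y*(2*r^2 + 10*r - 12)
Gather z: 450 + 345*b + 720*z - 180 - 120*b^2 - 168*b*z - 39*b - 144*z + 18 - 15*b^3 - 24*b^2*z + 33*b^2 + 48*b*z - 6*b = -15*b^3 - 87*b^2 + 300*b + z*(-24*b^2 - 120*b + 576) + 288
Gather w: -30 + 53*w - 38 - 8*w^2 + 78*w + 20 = -8*w^2 + 131*w - 48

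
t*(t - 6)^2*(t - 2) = t^4 - 14*t^3 + 60*t^2 - 72*t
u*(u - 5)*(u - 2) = u^3 - 7*u^2 + 10*u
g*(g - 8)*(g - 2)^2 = g^4 - 12*g^3 + 36*g^2 - 32*g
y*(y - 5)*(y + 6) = y^3 + y^2 - 30*y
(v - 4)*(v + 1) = v^2 - 3*v - 4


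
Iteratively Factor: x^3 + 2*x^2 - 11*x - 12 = (x + 1)*(x^2 + x - 12) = (x + 1)*(x + 4)*(x - 3)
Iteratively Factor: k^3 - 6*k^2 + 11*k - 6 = (k - 1)*(k^2 - 5*k + 6) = (k - 2)*(k - 1)*(k - 3)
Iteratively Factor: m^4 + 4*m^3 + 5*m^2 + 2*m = (m)*(m^3 + 4*m^2 + 5*m + 2) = m*(m + 2)*(m^2 + 2*m + 1) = m*(m + 1)*(m + 2)*(m + 1)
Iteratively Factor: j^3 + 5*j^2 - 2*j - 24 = (j + 3)*(j^2 + 2*j - 8) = (j + 3)*(j + 4)*(j - 2)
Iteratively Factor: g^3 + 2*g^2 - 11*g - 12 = (g + 4)*(g^2 - 2*g - 3) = (g - 3)*(g + 4)*(g + 1)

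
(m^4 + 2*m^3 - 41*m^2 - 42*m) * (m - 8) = m^5 - 6*m^4 - 57*m^3 + 286*m^2 + 336*m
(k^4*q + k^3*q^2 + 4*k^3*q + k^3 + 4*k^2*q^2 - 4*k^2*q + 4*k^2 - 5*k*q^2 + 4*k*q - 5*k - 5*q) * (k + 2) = k^5*q + k^4*q^2 + 6*k^4*q + k^4 + 6*k^3*q^2 + 4*k^3*q + 6*k^3 + 3*k^2*q^2 - 4*k^2*q + 3*k^2 - 10*k*q^2 + 3*k*q - 10*k - 10*q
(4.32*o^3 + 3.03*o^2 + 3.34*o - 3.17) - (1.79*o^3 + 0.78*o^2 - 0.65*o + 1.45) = 2.53*o^3 + 2.25*o^2 + 3.99*o - 4.62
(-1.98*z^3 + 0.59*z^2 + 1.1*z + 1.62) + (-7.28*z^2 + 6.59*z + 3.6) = -1.98*z^3 - 6.69*z^2 + 7.69*z + 5.22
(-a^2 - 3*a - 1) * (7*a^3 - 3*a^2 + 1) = -7*a^5 - 18*a^4 + 2*a^3 + 2*a^2 - 3*a - 1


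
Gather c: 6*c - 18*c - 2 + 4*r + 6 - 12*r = -12*c - 8*r + 4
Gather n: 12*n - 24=12*n - 24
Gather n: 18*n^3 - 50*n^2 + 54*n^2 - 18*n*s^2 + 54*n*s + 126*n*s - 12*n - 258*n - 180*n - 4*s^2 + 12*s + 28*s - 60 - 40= 18*n^3 + 4*n^2 + n*(-18*s^2 + 180*s - 450) - 4*s^2 + 40*s - 100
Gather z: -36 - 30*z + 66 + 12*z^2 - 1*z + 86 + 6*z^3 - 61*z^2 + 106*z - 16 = 6*z^3 - 49*z^2 + 75*z + 100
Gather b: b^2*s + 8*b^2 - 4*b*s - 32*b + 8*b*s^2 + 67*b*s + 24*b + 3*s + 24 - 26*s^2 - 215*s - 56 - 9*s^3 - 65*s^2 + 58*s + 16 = b^2*(s + 8) + b*(8*s^2 + 63*s - 8) - 9*s^3 - 91*s^2 - 154*s - 16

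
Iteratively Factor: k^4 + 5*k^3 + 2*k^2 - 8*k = (k + 2)*(k^3 + 3*k^2 - 4*k) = (k - 1)*(k + 2)*(k^2 + 4*k) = k*(k - 1)*(k + 2)*(k + 4)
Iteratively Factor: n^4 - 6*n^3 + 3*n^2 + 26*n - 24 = (n - 4)*(n^3 - 2*n^2 - 5*n + 6) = (n - 4)*(n - 3)*(n^2 + n - 2) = (n - 4)*(n - 3)*(n + 2)*(n - 1)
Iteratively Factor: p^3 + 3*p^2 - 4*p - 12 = (p + 3)*(p^2 - 4) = (p - 2)*(p + 3)*(p + 2)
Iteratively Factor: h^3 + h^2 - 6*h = (h - 2)*(h^2 + 3*h) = h*(h - 2)*(h + 3)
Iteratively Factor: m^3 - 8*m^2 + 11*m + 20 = (m + 1)*(m^2 - 9*m + 20) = (m - 5)*(m + 1)*(m - 4)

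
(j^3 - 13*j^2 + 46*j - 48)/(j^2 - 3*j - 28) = (-j^3 + 13*j^2 - 46*j + 48)/(-j^2 + 3*j + 28)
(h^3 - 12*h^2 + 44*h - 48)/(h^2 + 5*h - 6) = (h^3 - 12*h^2 + 44*h - 48)/(h^2 + 5*h - 6)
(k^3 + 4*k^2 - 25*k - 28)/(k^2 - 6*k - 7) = (k^2 + 3*k - 28)/(k - 7)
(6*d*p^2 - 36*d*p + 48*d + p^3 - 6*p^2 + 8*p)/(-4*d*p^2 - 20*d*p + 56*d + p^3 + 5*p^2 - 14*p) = (6*d*p - 24*d + p^2 - 4*p)/(-4*d*p - 28*d + p^2 + 7*p)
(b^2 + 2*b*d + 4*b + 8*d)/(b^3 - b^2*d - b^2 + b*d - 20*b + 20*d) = (b + 2*d)/(b^2 - b*d - 5*b + 5*d)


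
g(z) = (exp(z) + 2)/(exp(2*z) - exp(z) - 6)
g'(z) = (exp(z) + 2)*(-2*exp(2*z) + exp(z))/(exp(2*z) - exp(z) - 6)^2 + exp(z)/(exp(2*z) - exp(z) - 6)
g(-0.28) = -0.45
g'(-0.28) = -0.15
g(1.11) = 29.10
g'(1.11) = -2570.40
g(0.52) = -0.76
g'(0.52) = -0.97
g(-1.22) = -0.37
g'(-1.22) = -0.04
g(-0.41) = -0.43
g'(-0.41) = -0.12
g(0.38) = -0.65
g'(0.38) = -0.62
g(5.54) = 0.00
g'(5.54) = -0.00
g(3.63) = 0.03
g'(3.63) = -0.03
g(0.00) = -0.50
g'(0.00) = -0.25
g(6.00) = 0.00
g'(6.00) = 0.00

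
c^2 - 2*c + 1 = (c - 1)^2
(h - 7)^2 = h^2 - 14*h + 49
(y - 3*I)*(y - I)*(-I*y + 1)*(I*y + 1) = y^4 - 4*I*y^3 - 2*y^2 - 4*I*y - 3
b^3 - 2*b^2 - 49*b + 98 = (b - 7)*(b - 2)*(b + 7)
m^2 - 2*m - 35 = (m - 7)*(m + 5)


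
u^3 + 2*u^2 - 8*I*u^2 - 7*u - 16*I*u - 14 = (u + 2)*(u - 7*I)*(u - I)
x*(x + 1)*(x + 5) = x^3 + 6*x^2 + 5*x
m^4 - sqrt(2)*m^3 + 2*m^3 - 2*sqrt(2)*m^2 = m^2*(m + 2)*(m - sqrt(2))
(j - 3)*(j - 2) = j^2 - 5*j + 6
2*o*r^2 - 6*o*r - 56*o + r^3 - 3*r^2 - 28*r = (2*o + r)*(r - 7)*(r + 4)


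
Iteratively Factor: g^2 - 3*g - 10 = (g - 5)*(g + 2)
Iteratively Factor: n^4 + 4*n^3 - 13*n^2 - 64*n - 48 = (n - 4)*(n^3 + 8*n^2 + 19*n + 12) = (n - 4)*(n + 4)*(n^2 + 4*n + 3) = (n - 4)*(n + 3)*(n + 4)*(n + 1)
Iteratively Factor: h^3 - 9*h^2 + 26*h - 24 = (h - 4)*(h^2 - 5*h + 6) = (h - 4)*(h - 3)*(h - 2)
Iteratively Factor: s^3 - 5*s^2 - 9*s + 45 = (s - 3)*(s^2 - 2*s - 15) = (s - 5)*(s - 3)*(s + 3)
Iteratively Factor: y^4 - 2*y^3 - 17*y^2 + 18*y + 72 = (y + 3)*(y^3 - 5*y^2 - 2*y + 24) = (y - 3)*(y + 3)*(y^2 - 2*y - 8) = (y - 3)*(y + 2)*(y + 3)*(y - 4)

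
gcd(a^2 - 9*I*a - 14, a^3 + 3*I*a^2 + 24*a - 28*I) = a - 2*I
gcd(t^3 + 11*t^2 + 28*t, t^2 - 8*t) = t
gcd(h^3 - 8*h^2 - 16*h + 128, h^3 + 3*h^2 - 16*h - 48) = h^2 - 16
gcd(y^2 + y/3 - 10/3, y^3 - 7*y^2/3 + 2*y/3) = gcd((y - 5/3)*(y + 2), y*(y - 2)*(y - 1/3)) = 1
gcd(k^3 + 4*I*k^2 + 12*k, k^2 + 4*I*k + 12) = k^2 + 4*I*k + 12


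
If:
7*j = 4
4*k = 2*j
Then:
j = 4/7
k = 2/7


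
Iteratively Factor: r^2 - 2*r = (r - 2)*(r)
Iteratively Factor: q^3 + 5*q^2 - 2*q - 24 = (q + 3)*(q^2 + 2*q - 8) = (q + 3)*(q + 4)*(q - 2)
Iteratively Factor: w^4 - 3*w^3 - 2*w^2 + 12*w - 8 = (w - 2)*(w^3 - w^2 - 4*w + 4) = (w - 2)*(w + 2)*(w^2 - 3*w + 2) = (w - 2)^2*(w + 2)*(w - 1)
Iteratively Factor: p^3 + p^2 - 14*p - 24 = (p + 2)*(p^2 - p - 12) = (p + 2)*(p + 3)*(p - 4)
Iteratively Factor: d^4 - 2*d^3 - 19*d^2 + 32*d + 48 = (d - 4)*(d^3 + 2*d^2 - 11*d - 12) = (d - 4)*(d - 3)*(d^2 + 5*d + 4) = (d - 4)*(d - 3)*(d + 4)*(d + 1)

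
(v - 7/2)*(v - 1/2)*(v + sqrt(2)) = v^3 - 4*v^2 + sqrt(2)*v^2 - 4*sqrt(2)*v + 7*v/4 + 7*sqrt(2)/4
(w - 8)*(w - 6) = w^2 - 14*w + 48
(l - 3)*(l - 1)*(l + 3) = l^3 - l^2 - 9*l + 9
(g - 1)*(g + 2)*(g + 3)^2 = g^4 + 7*g^3 + 13*g^2 - 3*g - 18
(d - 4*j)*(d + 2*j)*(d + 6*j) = d^3 + 4*d^2*j - 20*d*j^2 - 48*j^3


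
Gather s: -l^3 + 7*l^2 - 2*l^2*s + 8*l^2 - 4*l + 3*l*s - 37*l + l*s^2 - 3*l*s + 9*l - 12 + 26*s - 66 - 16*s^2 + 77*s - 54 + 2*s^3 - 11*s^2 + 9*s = -l^3 + 15*l^2 - 32*l + 2*s^3 + s^2*(l - 27) + s*(112 - 2*l^2) - 132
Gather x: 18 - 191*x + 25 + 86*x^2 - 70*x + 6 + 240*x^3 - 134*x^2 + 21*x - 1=240*x^3 - 48*x^2 - 240*x + 48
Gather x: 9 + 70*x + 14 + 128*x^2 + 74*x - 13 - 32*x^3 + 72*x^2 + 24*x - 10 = -32*x^3 + 200*x^2 + 168*x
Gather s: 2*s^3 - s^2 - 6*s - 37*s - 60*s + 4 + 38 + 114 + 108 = 2*s^3 - s^2 - 103*s + 264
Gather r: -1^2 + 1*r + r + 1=2*r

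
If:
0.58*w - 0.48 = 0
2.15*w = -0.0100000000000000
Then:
No Solution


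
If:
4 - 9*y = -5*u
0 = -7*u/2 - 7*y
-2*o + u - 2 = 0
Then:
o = -23/19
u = -8/19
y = 4/19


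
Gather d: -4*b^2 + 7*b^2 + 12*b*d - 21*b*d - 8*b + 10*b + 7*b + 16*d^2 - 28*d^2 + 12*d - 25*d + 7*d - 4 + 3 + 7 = 3*b^2 + 9*b - 12*d^2 + d*(-9*b - 6) + 6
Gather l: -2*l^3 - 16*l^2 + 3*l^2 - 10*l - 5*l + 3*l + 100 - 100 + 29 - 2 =-2*l^3 - 13*l^2 - 12*l + 27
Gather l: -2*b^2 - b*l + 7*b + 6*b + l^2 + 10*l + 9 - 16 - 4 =-2*b^2 + 13*b + l^2 + l*(10 - b) - 11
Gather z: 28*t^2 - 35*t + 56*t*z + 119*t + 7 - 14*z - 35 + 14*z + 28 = 28*t^2 + 56*t*z + 84*t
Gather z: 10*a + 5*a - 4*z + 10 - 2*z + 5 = 15*a - 6*z + 15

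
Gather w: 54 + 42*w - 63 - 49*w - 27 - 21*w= -28*w - 36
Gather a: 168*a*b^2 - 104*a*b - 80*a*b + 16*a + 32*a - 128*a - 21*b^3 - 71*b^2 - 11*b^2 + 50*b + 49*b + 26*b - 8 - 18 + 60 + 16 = a*(168*b^2 - 184*b - 80) - 21*b^3 - 82*b^2 + 125*b + 50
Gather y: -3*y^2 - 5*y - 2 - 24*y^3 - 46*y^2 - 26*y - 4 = -24*y^3 - 49*y^2 - 31*y - 6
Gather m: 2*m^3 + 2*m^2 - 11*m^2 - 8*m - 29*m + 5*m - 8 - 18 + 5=2*m^3 - 9*m^2 - 32*m - 21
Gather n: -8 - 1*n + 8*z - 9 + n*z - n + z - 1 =n*(z - 2) + 9*z - 18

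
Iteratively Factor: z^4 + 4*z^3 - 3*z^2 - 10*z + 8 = (z - 1)*(z^3 + 5*z^2 + 2*z - 8) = (z - 1)^2*(z^2 + 6*z + 8) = (z - 1)^2*(z + 2)*(z + 4)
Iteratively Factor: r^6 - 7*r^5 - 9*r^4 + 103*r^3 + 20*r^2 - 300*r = (r + 3)*(r^5 - 10*r^4 + 21*r^3 + 40*r^2 - 100*r) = (r - 5)*(r + 3)*(r^4 - 5*r^3 - 4*r^2 + 20*r) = (r - 5)*(r - 2)*(r + 3)*(r^3 - 3*r^2 - 10*r) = r*(r - 5)*(r - 2)*(r + 3)*(r^2 - 3*r - 10) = r*(r - 5)^2*(r - 2)*(r + 3)*(r + 2)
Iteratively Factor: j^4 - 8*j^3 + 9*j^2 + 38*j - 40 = (j - 5)*(j^3 - 3*j^2 - 6*j + 8) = (j - 5)*(j - 1)*(j^2 - 2*j - 8) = (j - 5)*(j - 1)*(j + 2)*(j - 4)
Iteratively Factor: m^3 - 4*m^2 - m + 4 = (m + 1)*(m^2 - 5*m + 4) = (m - 1)*(m + 1)*(m - 4)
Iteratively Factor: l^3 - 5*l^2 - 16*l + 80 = (l - 4)*(l^2 - l - 20) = (l - 5)*(l - 4)*(l + 4)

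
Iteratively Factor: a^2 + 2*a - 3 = (a + 3)*(a - 1)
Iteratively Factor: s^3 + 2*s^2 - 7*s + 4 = (s - 1)*(s^2 + 3*s - 4) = (s - 1)^2*(s + 4)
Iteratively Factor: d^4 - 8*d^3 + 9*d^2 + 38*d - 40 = (d - 1)*(d^3 - 7*d^2 + 2*d + 40) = (d - 5)*(d - 1)*(d^2 - 2*d - 8) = (d - 5)*(d - 1)*(d + 2)*(d - 4)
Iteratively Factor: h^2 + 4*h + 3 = (h + 1)*(h + 3)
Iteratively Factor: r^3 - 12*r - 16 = (r + 2)*(r^2 - 2*r - 8) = (r - 4)*(r + 2)*(r + 2)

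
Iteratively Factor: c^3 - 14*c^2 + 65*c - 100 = (c - 5)*(c^2 - 9*c + 20) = (c - 5)^2*(c - 4)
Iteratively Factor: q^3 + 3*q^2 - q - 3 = (q + 1)*(q^2 + 2*q - 3) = (q + 1)*(q + 3)*(q - 1)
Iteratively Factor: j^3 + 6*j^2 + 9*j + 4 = (j + 4)*(j^2 + 2*j + 1) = (j + 1)*(j + 4)*(j + 1)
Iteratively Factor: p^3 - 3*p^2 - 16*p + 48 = (p - 4)*(p^2 + p - 12) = (p - 4)*(p + 4)*(p - 3)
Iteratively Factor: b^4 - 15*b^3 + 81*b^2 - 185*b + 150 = (b - 5)*(b^3 - 10*b^2 + 31*b - 30) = (b - 5)*(b - 2)*(b^2 - 8*b + 15) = (b - 5)*(b - 3)*(b - 2)*(b - 5)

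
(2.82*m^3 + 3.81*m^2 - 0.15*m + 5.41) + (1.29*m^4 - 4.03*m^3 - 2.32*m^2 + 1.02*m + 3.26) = 1.29*m^4 - 1.21*m^3 + 1.49*m^2 + 0.87*m + 8.67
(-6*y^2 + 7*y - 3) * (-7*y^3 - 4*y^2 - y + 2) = 42*y^5 - 25*y^4 - y^3 - 7*y^2 + 17*y - 6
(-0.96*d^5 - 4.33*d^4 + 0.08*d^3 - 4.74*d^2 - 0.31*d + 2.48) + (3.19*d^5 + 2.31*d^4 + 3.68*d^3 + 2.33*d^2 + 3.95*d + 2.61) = 2.23*d^5 - 2.02*d^4 + 3.76*d^3 - 2.41*d^2 + 3.64*d + 5.09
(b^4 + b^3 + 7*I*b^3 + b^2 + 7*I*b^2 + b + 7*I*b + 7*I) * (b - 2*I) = b^5 + b^4 + 5*I*b^4 + 15*b^3 + 5*I*b^3 + 15*b^2 + 5*I*b^2 + 14*b + 5*I*b + 14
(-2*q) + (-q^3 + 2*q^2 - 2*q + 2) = -q^3 + 2*q^2 - 4*q + 2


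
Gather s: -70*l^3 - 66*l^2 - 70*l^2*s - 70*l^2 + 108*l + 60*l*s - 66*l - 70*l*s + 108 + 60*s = -70*l^3 - 136*l^2 + 42*l + s*(-70*l^2 - 10*l + 60) + 108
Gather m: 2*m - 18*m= -16*m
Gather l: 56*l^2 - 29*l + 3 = 56*l^2 - 29*l + 3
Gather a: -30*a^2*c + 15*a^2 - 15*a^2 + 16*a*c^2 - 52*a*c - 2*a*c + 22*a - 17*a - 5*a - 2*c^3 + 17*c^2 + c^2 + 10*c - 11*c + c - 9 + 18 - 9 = -30*a^2*c + a*(16*c^2 - 54*c) - 2*c^3 + 18*c^2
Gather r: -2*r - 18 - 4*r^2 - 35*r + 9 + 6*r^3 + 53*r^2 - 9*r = 6*r^3 + 49*r^2 - 46*r - 9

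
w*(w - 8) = w^2 - 8*w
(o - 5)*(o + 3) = o^2 - 2*o - 15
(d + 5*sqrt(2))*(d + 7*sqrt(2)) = d^2 + 12*sqrt(2)*d + 70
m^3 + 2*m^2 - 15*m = m*(m - 3)*(m + 5)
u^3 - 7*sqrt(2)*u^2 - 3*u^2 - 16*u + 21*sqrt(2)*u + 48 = (u - 3)*(u - 8*sqrt(2))*(u + sqrt(2))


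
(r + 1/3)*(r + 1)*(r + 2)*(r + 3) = r^4 + 19*r^3/3 + 13*r^2 + 29*r/3 + 2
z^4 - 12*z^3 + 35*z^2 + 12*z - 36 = (z - 6)^2*(z - 1)*(z + 1)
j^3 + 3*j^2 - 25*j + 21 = (j - 3)*(j - 1)*(j + 7)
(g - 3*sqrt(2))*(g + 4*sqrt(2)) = g^2 + sqrt(2)*g - 24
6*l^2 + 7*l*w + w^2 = (l + w)*(6*l + w)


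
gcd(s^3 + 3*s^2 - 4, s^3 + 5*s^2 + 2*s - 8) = s^2 + s - 2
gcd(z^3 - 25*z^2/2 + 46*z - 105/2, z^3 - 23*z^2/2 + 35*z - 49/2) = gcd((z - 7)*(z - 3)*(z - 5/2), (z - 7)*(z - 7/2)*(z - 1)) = z - 7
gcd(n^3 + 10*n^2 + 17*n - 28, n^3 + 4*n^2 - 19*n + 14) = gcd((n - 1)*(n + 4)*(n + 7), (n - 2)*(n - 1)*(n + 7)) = n^2 + 6*n - 7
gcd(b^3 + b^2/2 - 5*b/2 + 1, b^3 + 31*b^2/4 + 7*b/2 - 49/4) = b - 1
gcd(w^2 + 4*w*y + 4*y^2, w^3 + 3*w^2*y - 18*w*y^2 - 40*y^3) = w + 2*y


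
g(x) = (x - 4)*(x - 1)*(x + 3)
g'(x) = (x - 4)*(x - 1) + (x - 4)*(x + 3) + (x - 1)*(x + 3) = 3*x^2 - 4*x - 11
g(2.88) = -12.38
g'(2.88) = 2.36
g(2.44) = -12.22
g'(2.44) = -2.90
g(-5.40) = -144.38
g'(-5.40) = 98.08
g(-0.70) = 18.38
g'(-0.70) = -6.73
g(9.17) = 514.05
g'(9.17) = 204.59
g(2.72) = -12.59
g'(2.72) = 0.32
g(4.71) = 20.31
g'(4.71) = 36.71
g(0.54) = 5.63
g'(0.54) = -12.29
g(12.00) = 1320.00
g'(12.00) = 373.00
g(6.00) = 90.00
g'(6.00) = 73.00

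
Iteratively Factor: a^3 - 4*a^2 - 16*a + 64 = (a - 4)*(a^2 - 16) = (a - 4)*(a + 4)*(a - 4)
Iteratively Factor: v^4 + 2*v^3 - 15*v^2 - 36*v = (v + 3)*(v^3 - v^2 - 12*v) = v*(v + 3)*(v^2 - v - 12) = v*(v - 4)*(v + 3)*(v + 3)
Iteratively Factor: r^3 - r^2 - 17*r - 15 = (r + 1)*(r^2 - 2*r - 15) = (r + 1)*(r + 3)*(r - 5)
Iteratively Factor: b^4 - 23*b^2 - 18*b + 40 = (b - 5)*(b^3 + 5*b^2 + 2*b - 8) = (b - 5)*(b - 1)*(b^2 + 6*b + 8) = (b - 5)*(b - 1)*(b + 2)*(b + 4)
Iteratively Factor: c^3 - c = (c)*(c^2 - 1) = c*(c - 1)*(c + 1)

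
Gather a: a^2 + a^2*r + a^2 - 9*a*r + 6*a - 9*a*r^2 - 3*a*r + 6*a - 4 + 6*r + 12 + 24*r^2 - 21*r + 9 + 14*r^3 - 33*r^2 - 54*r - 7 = a^2*(r + 2) + a*(-9*r^2 - 12*r + 12) + 14*r^3 - 9*r^2 - 69*r + 10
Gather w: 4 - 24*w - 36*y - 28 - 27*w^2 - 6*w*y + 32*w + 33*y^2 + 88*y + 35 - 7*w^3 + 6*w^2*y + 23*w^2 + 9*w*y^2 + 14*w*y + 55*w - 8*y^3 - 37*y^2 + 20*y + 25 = -7*w^3 + w^2*(6*y - 4) + w*(9*y^2 + 8*y + 63) - 8*y^3 - 4*y^2 + 72*y + 36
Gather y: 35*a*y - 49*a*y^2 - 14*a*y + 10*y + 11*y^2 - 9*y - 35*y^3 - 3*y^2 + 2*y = -35*y^3 + y^2*(8 - 49*a) + y*(21*a + 3)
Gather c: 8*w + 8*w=16*w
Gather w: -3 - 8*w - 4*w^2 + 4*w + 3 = -4*w^2 - 4*w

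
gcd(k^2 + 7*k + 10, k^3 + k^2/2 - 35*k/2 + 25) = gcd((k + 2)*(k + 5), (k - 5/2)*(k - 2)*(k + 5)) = k + 5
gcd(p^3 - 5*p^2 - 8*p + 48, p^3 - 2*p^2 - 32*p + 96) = p^2 - 8*p + 16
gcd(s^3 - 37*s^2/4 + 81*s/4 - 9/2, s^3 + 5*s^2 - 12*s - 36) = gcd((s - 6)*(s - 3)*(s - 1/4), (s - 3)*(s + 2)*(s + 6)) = s - 3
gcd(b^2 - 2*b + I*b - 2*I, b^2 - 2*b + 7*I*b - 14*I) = b - 2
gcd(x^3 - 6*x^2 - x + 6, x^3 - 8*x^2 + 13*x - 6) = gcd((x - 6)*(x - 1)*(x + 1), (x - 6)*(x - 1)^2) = x^2 - 7*x + 6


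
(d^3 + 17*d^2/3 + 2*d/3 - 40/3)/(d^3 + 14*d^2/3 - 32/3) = (d + 5)/(d + 4)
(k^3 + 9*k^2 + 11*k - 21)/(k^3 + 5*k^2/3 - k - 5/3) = 3*(k^2 + 10*k + 21)/(3*k^2 + 8*k + 5)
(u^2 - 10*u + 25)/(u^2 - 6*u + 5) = (u - 5)/(u - 1)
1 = 1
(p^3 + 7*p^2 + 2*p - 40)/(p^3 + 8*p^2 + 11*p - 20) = (p - 2)/(p - 1)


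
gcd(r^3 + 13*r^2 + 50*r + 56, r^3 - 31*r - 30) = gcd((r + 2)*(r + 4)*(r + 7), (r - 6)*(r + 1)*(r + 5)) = 1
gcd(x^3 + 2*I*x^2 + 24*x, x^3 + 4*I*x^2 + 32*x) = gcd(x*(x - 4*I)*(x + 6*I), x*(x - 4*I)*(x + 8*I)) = x^2 - 4*I*x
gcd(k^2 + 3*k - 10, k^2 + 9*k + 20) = k + 5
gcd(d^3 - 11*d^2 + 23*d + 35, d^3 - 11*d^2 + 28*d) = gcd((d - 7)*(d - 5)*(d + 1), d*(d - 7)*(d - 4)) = d - 7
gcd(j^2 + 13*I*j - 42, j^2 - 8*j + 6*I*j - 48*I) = j + 6*I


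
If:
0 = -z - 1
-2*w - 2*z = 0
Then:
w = 1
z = -1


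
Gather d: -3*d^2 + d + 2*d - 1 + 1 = -3*d^2 + 3*d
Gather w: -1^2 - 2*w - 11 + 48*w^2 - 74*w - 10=48*w^2 - 76*w - 22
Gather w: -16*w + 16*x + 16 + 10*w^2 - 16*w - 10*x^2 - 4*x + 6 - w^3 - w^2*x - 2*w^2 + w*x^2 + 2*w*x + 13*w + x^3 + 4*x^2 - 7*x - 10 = -w^3 + w^2*(8 - x) + w*(x^2 + 2*x - 19) + x^3 - 6*x^2 + 5*x + 12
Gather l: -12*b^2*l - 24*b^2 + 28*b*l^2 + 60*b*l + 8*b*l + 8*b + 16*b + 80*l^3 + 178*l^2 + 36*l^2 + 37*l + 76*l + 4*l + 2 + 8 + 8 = -24*b^2 + 24*b + 80*l^3 + l^2*(28*b + 214) + l*(-12*b^2 + 68*b + 117) + 18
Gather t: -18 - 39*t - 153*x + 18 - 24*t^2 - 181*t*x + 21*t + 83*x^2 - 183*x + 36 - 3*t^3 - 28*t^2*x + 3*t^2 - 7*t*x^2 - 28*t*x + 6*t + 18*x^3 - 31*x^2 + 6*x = -3*t^3 + t^2*(-28*x - 21) + t*(-7*x^2 - 209*x - 12) + 18*x^3 + 52*x^2 - 330*x + 36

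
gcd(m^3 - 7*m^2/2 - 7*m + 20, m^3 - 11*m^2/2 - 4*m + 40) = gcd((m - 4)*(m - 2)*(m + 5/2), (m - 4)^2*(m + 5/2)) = m^2 - 3*m/2 - 10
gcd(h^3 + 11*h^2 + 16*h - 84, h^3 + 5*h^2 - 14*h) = h^2 + 5*h - 14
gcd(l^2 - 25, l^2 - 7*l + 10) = l - 5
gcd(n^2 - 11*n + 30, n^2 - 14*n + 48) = n - 6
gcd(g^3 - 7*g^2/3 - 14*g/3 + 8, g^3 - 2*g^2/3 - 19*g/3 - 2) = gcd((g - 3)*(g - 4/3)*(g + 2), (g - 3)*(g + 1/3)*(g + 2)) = g^2 - g - 6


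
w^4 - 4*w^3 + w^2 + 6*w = w*(w - 3)*(w - 2)*(w + 1)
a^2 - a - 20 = (a - 5)*(a + 4)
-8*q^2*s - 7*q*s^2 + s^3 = s*(-8*q + s)*(q + s)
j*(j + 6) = j^2 + 6*j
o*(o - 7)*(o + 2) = o^3 - 5*o^2 - 14*o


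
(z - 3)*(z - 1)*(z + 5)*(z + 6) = z^4 + 7*z^3 - 11*z^2 - 87*z + 90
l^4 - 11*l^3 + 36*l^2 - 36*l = l*(l - 6)*(l - 3)*(l - 2)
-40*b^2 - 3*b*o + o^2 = (-8*b + o)*(5*b + o)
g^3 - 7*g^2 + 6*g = g*(g - 6)*(g - 1)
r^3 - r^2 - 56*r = r*(r - 8)*(r + 7)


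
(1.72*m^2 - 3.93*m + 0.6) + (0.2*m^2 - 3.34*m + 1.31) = 1.92*m^2 - 7.27*m + 1.91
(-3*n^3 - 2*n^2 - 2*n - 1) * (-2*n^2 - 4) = 6*n^5 + 4*n^4 + 16*n^3 + 10*n^2 + 8*n + 4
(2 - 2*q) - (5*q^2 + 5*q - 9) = -5*q^2 - 7*q + 11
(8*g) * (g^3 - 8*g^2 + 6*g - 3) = 8*g^4 - 64*g^3 + 48*g^2 - 24*g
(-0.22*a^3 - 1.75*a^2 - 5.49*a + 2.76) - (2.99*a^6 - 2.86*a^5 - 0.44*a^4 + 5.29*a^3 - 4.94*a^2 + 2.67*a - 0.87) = -2.99*a^6 + 2.86*a^5 + 0.44*a^4 - 5.51*a^3 + 3.19*a^2 - 8.16*a + 3.63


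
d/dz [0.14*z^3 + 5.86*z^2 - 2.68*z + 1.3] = 0.42*z^2 + 11.72*z - 2.68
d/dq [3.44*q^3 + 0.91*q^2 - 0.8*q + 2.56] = 10.32*q^2 + 1.82*q - 0.8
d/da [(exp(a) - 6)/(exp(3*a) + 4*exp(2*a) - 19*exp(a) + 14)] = (-(exp(a) - 6)*(3*exp(2*a) + 8*exp(a) - 19) + exp(3*a) + 4*exp(2*a) - 19*exp(a) + 14)*exp(a)/(exp(3*a) + 4*exp(2*a) - 19*exp(a) + 14)^2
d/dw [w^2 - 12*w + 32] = 2*w - 12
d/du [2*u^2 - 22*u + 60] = 4*u - 22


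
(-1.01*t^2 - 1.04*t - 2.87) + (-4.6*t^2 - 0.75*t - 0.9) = -5.61*t^2 - 1.79*t - 3.77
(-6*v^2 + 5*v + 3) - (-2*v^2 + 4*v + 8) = -4*v^2 + v - 5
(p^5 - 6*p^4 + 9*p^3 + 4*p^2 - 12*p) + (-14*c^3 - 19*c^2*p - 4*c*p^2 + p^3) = -14*c^3 - 19*c^2*p - 4*c*p^2 + p^5 - 6*p^4 + 10*p^3 + 4*p^2 - 12*p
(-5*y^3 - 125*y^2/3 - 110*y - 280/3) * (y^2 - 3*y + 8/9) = -5*y^5 - 80*y^4/3 + 95*y^3/9 + 5390*y^2/27 + 1640*y/9 - 2240/27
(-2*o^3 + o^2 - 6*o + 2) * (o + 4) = -2*o^4 - 7*o^3 - 2*o^2 - 22*o + 8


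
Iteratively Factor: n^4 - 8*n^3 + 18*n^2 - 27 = (n - 3)*(n^3 - 5*n^2 + 3*n + 9) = (n - 3)^2*(n^2 - 2*n - 3) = (n - 3)^3*(n + 1)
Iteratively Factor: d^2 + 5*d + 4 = (d + 1)*(d + 4)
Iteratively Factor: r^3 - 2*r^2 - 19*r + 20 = (r - 1)*(r^2 - r - 20) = (r - 5)*(r - 1)*(r + 4)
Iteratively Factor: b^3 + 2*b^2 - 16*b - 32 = (b + 4)*(b^2 - 2*b - 8) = (b + 2)*(b + 4)*(b - 4)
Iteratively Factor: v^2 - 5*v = (v)*(v - 5)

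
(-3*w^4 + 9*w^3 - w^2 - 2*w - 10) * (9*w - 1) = -27*w^5 + 84*w^4 - 18*w^3 - 17*w^2 - 88*w + 10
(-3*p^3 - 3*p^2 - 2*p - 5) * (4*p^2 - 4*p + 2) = -12*p^5 - 2*p^3 - 18*p^2 + 16*p - 10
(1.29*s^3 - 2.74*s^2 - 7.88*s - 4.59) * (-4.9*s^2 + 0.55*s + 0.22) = -6.321*s^5 + 14.1355*s^4 + 37.3888*s^3 + 17.5542*s^2 - 4.2581*s - 1.0098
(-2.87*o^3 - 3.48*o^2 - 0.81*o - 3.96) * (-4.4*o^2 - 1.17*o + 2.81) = 12.628*o^5 + 18.6699*o^4 - 0.4291*o^3 + 8.5929*o^2 + 2.3571*o - 11.1276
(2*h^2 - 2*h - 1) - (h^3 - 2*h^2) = -h^3 + 4*h^2 - 2*h - 1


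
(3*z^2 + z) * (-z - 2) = -3*z^3 - 7*z^2 - 2*z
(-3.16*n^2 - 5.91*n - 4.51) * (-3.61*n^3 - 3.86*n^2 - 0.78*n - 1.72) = 11.4076*n^5 + 33.5327*n^4 + 41.5585*n^3 + 27.4536*n^2 + 13.683*n + 7.7572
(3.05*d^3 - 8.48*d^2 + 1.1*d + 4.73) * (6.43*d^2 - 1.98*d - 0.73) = 19.6115*d^5 - 60.5654*d^4 + 21.6369*d^3 + 34.4263*d^2 - 10.1684*d - 3.4529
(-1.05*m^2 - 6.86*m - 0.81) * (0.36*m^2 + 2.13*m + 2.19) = -0.378*m^4 - 4.7061*m^3 - 17.2029*m^2 - 16.7487*m - 1.7739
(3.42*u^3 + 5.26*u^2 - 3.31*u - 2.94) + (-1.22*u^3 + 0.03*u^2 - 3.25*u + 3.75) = 2.2*u^3 + 5.29*u^2 - 6.56*u + 0.81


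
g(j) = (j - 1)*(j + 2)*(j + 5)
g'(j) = (j - 1)*(j + 2) + (j - 1)*(j + 5) + (j + 2)*(j + 5) = 3*j^2 + 12*j + 3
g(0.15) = -9.41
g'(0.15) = 4.87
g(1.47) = 10.55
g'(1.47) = 27.12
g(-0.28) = -10.39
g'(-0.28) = -0.12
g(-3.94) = 10.16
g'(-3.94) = 2.29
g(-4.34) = 8.25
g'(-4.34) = 7.43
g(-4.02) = 9.94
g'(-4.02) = 3.24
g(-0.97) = -8.18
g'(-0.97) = -5.82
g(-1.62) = -3.37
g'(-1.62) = -8.57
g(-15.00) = -2080.00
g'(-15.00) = 498.00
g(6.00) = 440.00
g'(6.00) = 183.00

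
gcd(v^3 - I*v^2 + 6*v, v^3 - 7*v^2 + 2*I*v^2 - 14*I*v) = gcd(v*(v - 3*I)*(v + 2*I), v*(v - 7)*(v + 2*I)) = v^2 + 2*I*v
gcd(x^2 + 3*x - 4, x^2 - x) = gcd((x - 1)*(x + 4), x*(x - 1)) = x - 1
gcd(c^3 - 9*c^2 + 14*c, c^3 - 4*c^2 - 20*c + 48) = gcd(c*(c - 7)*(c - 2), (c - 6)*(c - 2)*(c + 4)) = c - 2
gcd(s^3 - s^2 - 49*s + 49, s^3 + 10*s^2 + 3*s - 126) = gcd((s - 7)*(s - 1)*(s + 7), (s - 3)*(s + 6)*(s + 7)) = s + 7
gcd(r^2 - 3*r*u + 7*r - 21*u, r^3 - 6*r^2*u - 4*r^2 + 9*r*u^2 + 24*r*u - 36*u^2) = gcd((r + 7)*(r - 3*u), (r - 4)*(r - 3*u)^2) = r - 3*u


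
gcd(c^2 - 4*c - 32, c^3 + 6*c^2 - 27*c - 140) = c + 4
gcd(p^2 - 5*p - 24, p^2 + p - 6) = p + 3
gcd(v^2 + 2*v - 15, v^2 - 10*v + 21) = v - 3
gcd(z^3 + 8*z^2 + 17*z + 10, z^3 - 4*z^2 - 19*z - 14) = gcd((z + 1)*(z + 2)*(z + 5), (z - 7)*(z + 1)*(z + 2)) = z^2 + 3*z + 2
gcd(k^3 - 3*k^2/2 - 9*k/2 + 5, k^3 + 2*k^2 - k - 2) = k^2 + k - 2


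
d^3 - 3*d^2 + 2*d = d*(d - 2)*(d - 1)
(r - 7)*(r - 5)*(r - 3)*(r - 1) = r^4 - 16*r^3 + 86*r^2 - 176*r + 105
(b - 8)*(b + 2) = b^2 - 6*b - 16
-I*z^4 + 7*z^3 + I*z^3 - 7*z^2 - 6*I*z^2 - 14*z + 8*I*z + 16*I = (z - 2)*(z - I)*(z + 8*I)*(-I*z - I)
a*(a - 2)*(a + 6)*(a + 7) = a^4 + 11*a^3 + 16*a^2 - 84*a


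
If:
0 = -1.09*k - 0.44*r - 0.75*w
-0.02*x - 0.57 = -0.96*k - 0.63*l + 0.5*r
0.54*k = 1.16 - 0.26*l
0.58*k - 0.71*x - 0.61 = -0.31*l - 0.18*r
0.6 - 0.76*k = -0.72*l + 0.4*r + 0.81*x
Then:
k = 0.15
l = 4.14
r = 4.29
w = -2.74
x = 2.16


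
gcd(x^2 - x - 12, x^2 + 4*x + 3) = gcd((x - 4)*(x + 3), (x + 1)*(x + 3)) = x + 3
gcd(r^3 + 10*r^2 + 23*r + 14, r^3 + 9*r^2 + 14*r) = r^2 + 9*r + 14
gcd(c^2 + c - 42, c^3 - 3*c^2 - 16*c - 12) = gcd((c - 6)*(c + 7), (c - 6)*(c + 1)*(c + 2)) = c - 6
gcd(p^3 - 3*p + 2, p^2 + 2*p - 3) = p - 1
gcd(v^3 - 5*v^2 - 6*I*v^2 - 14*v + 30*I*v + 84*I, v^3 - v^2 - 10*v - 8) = v + 2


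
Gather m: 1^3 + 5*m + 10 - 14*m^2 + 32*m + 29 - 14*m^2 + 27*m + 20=-28*m^2 + 64*m + 60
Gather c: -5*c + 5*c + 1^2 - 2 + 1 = 0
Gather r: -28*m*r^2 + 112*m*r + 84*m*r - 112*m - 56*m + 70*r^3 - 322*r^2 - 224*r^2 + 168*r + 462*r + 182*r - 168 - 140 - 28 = -168*m + 70*r^3 + r^2*(-28*m - 546) + r*(196*m + 812) - 336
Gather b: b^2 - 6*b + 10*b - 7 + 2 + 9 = b^2 + 4*b + 4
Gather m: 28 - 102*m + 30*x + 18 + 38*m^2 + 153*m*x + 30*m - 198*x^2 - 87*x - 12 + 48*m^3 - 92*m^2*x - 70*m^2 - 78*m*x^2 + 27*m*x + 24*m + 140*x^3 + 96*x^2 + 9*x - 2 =48*m^3 + m^2*(-92*x - 32) + m*(-78*x^2 + 180*x - 48) + 140*x^3 - 102*x^2 - 48*x + 32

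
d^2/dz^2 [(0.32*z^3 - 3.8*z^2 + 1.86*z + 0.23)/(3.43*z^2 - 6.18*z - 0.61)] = (3.5527136788005e-15*z^5 - 91.5526040000001*z^3 - 24.2308620000001*z^2 - 5.18791199999998*z + 1.679346)/(40.353607*z^6 - 218.121246*z^5 + 371.470029*z^4 - 158.446548*z^3 - 66.063183*z^2 - 6.898734*z - 0.226981)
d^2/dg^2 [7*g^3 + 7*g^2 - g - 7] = 42*g + 14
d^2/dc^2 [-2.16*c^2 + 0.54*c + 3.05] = -4.32000000000000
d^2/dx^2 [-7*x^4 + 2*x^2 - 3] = 4 - 84*x^2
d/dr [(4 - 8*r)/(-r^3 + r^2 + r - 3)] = 4*(-4*r^3 + 5*r^2 - 2*r + 5)/(r^6 - 2*r^5 - r^4 + 8*r^3 - 5*r^2 - 6*r + 9)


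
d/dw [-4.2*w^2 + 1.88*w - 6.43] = 1.88 - 8.4*w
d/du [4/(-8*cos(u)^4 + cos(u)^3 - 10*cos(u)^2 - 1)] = 4*(-32*cos(u)^2 + 3*cos(u) - 20)*sin(u)*cos(u)/(8*cos(u)^4 - cos(u)^3 + 10*cos(u)^2 + 1)^2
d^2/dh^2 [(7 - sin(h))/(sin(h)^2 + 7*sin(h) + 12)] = (sin(h)^5 - 35*sin(h)^4 - 221*sin(h)^3 - 49*sin(h)^2 + 1098*sin(h) + 686)/(sin(h)^2 + 7*sin(h) + 12)^3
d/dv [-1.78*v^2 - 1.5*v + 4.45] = -3.56*v - 1.5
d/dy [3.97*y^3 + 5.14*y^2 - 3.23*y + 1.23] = 11.91*y^2 + 10.28*y - 3.23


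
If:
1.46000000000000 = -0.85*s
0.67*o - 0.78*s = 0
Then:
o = -2.00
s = -1.72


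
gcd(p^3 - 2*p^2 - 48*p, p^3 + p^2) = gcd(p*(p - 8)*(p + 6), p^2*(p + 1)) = p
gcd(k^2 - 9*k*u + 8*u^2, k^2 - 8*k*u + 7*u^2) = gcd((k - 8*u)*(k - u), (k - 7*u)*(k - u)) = -k + u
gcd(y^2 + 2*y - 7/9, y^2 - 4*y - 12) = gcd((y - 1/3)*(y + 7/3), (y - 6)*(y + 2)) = 1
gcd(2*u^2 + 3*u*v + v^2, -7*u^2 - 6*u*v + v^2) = u + v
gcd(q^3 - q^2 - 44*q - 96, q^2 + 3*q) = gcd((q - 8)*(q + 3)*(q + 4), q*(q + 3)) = q + 3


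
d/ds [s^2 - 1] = 2*s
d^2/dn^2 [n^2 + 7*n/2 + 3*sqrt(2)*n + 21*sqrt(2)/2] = 2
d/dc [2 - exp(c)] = -exp(c)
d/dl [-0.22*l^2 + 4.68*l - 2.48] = 4.68 - 0.44*l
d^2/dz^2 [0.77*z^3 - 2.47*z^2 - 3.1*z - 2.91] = 4.62*z - 4.94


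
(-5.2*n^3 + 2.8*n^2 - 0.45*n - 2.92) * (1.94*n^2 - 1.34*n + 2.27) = -10.088*n^5 + 12.4*n^4 - 16.429*n^3 + 1.2942*n^2 + 2.8913*n - 6.6284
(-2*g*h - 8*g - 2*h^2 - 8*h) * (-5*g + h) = 10*g^2*h + 40*g^2 + 8*g*h^2 + 32*g*h - 2*h^3 - 8*h^2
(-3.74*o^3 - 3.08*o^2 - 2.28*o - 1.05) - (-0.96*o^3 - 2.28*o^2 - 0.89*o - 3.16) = -2.78*o^3 - 0.8*o^2 - 1.39*o + 2.11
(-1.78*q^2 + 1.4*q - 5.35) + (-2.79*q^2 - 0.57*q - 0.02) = -4.57*q^2 + 0.83*q - 5.37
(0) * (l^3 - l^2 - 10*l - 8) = 0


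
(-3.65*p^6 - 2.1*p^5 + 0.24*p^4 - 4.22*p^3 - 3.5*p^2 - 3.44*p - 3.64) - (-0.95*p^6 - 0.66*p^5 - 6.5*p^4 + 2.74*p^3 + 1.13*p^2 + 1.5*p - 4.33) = -2.7*p^6 - 1.44*p^5 + 6.74*p^4 - 6.96*p^3 - 4.63*p^2 - 4.94*p + 0.69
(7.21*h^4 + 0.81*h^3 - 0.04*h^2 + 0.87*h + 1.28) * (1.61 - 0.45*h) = -3.2445*h^5 + 11.2436*h^4 + 1.3221*h^3 - 0.4559*h^2 + 0.8247*h + 2.0608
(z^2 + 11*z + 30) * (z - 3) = z^3 + 8*z^2 - 3*z - 90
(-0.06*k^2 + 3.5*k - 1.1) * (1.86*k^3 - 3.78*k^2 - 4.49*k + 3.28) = -0.1116*k^5 + 6.7368*k^4 - 15.0066*k^3 - 11.7538*k^2 + 16.419*k - 3.608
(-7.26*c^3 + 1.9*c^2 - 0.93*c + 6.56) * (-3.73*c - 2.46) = 27.0798*c^4 + 10.7726*c^3 - 1.2051*c^2 - 22.181*c - 16.1376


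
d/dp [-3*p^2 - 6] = -6*p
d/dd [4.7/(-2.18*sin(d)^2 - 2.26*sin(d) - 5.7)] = (20.492*sin(d) + 10.622)*cos(d)/(2.18*sin(d)^2 + 2.26*sin(d) + 5.7)^2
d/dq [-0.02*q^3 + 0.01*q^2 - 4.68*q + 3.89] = -0.06*q^2 + 0.02*q - 4.68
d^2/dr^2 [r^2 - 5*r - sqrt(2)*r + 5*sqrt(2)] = 2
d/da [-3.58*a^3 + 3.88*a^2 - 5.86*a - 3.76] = -10.74*a^2 + 7.76*a - 5.86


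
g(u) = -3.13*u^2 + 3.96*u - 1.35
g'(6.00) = -33.60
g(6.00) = -90.27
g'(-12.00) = 79.08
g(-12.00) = -499.59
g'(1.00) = -2.30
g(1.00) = -0.52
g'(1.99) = -8.50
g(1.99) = -5.86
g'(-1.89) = 15.79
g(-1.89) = -20.02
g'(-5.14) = 36.14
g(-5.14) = -104.40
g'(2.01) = -8.62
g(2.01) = -6.04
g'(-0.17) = 5.02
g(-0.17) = -2.11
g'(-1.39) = 12.66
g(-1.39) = -12.90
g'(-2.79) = 21.43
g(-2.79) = -36.76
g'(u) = 3.96 - 6.26*u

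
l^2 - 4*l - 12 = (l - 6)*(l + 2)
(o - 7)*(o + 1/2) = o^2 - 13*o/2 - 7/2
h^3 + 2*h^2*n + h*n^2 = h*(h + n)^2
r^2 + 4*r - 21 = (r - 3)*(r + 7)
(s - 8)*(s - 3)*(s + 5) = s^3 - 6*s^2 - 31*s + 120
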